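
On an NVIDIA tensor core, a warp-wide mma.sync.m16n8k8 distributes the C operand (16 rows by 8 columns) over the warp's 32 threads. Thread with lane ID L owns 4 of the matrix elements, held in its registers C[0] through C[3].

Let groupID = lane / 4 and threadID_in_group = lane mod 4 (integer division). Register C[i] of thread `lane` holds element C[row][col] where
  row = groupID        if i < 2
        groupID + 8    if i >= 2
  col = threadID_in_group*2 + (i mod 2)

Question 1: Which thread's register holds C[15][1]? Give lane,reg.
r:15=>grp=7,rB=1  c:1=>tig=0,lo=1
L=7*4+0=28  i=1*2+1=3

28,3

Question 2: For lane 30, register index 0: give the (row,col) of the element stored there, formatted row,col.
L=30⇒gr=30>>2=7, th=30&3=2
[0]⇒row 7+0=7  col 2·2+0=4

7,4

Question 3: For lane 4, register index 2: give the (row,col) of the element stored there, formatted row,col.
lane 4: grp=1 (4/4), tig=0 (4%4)
i=2: r=1+8=9, c=0*2+0=0

9,0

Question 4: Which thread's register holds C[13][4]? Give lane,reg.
22,2

r=13->g=5,rb=1  c=4->t=2,b0=0
L=5*4+2=22  i=1*2+0=2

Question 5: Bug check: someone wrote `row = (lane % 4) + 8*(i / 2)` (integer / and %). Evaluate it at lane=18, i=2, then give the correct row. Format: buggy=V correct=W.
`(lane % 4) + 8*(i / 2)`[18,2]⇒10
lane 18⇒18/4=4, 18 mod 4=2
i=2  r:4+8⇒12  c:2·2+0⇒4
row: 10 vs 12

buggy=10 correct=12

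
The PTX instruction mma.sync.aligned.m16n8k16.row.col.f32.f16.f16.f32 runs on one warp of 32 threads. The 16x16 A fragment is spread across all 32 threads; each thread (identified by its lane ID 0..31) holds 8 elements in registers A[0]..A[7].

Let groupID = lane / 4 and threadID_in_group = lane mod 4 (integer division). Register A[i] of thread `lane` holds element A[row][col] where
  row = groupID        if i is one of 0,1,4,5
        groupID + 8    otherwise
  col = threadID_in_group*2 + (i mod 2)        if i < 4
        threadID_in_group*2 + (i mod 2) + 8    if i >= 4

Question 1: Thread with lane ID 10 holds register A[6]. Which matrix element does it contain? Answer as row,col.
lane 10: gid=2 (10/4), tid=2 (10%4)
i=6: r=2+8=10, c=2*2+0+8=12

10,12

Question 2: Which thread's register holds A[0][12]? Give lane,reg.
2,4

r=0->g=0,rb=0  c=12->cb=1,t=2,b0=0
L=0*4+2=2  i=1*4+0*2+0=4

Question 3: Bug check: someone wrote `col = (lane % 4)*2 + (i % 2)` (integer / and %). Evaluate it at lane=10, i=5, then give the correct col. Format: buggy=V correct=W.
`(lane % 4)*2 + (i % 2)`[10,5]=>5
lane 10=>10/4=2, 10 mod 4=2
i=5  r:2+0=>2  c:2·2+1+8=>13
col: 5 vs 13

buggy=5 correct=13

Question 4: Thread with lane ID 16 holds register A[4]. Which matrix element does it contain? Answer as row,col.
4,8

16: gid=4,tid=0
[4] (4+0,0*2+0+8) = (4,8)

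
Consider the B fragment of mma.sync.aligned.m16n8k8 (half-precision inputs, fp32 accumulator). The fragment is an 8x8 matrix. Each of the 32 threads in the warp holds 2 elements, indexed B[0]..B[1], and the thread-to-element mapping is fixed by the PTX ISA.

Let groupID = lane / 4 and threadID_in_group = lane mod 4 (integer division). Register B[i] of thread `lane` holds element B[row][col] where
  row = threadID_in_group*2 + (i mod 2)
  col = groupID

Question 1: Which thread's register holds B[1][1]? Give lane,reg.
c=1⇒gr=1  r=1⇒th=0,odd=1
L=1*4+0=4  i=1=1

4,1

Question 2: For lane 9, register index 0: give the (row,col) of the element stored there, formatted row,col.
2,2

9: G=2,T=1
[0] (1*2+0,2) = (2,2)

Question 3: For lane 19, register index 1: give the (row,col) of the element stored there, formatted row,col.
lane 19: gid=4 (19/4), tid=3 (19%4)
i=1: r=3*2+1=7, c=gid=4

7,4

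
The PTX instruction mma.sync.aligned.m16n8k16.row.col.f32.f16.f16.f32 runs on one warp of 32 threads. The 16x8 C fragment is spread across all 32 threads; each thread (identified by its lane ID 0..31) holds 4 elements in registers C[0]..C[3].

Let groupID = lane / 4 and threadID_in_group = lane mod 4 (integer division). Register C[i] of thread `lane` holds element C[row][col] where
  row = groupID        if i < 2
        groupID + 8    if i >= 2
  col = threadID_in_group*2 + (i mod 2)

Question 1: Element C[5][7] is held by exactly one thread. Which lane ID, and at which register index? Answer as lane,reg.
23,1

r=5->g=5,rb=0  c=7->t=3,b0=1
L=5*4+3=23  i=0*2+1=1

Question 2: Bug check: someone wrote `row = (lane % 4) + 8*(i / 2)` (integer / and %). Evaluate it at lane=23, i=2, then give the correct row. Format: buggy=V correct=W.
`(lane % 4) + 8*(i / 2)`[23,2]=>11
L=23=>grp=23>>2=5, tig=23&3=3
[2]=>row 5+8=13  col 3·2+0=6
row: 11 vs 13

buggy=11 correct=13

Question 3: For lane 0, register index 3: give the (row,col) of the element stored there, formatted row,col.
0: grp=0,tig=0
[3] (0+8,0*2+1) = (8,1)

8,1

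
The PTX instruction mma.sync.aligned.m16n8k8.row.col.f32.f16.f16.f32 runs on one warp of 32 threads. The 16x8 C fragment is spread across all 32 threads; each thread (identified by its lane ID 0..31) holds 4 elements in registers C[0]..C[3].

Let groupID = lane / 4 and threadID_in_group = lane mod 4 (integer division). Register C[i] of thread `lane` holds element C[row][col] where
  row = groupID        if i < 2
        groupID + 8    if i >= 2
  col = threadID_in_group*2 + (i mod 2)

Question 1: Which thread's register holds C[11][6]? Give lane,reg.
r=11⇒gr=3,Rb=1  c=6⇒th=3,odd=0
L=3*4+3=15  i=1*2+0=2

15,2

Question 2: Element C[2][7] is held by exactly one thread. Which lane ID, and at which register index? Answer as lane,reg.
11,1

r=2→G=2,rhi=0  c=7→T=3,p=1
L=2*4+3=11  i=0*2+1=1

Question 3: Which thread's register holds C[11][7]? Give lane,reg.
15,3

r=11→G=3,rhi=1  c=7→T=3,p=1
L=3*4+3=15  i=1*2+1=3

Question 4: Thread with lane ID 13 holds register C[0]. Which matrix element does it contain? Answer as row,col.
3,2

L=13→G=13>>2=3, T=13&3=1
[0]→row 3+0=3  col 1·2+0=2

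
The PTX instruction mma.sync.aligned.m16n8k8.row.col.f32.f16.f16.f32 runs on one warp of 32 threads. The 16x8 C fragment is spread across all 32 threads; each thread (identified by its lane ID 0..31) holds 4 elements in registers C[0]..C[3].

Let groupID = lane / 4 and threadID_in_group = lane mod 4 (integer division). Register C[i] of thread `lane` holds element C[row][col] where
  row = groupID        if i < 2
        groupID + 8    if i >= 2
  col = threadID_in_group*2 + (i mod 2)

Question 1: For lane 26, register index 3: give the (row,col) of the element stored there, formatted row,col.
lane 26: g=6 (26/4), t=2 (26%4)
i=3: r=6+8=14, c=2*2+1=5

14,5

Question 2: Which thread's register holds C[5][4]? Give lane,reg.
22,0

r: 5->gid=5,r8=0  c: 4->tid=2,i&1=0
L=5*4+2=22  i=0*2+0=0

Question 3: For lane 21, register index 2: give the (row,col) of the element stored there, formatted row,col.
lane 21->21/4=5, 21 mod 4=1
i=2  r:5+8->13  c:2·1+0->2

13,2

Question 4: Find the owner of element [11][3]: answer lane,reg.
13,3

r:11=>grp=3,rB=1  c:3=>tig=1,lo=1
L=3*4+1=13  i=1*2+1=3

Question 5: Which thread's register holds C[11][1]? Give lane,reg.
r: 11->gid=3,r8=1  c: 1->tid=0,i&1=1
L=3*4+0=12  i=1*2+1=3

12,3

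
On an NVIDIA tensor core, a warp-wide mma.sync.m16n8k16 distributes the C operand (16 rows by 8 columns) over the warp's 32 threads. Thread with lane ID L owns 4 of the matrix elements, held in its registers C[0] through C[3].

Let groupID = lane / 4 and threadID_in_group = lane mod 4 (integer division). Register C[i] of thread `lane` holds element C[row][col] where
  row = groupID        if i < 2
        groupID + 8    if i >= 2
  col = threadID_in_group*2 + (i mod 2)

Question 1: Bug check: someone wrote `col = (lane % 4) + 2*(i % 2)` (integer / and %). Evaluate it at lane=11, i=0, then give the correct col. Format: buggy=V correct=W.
buggy=3 correct=6

`(lane % 4) + 2*(i % 2)`[11,0]=>3
L=11=>grp=11>>2=2, tig=11&3=3
[0]=>row 2+0=2  col 3·2+0=6
col: 3 vs 6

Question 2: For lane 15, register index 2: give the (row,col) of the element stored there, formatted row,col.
11,6

15: g=3,t=3
[2] (3+8,3*2+0) = (11,6)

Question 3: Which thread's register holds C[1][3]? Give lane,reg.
5,1

r=1→G=1,rhi=0  c=3→T=1,p=1
L=1*4+1=5  i=0*2+1=1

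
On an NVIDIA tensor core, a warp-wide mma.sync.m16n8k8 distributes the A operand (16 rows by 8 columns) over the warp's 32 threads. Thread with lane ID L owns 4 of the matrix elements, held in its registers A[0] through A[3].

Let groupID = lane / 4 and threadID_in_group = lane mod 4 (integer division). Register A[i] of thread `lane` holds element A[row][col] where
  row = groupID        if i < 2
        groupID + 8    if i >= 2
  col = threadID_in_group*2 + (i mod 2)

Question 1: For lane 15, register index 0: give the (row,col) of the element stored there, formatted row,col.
3,6

lane 15: gid=3 (15/4), tid=3 (15%4)
i=0: r=3+0=3, c=3*2+0=6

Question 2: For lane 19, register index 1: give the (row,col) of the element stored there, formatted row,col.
19: gr=4,th=3
[1] (4+0,3*2+1) = (4,7)

4,7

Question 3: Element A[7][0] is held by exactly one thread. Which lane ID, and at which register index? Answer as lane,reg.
r=7⇒gr=7,Rb=0  c=0⇒th=0,odd=0
L=7*4+0=28  i=0*2+0=0

28,0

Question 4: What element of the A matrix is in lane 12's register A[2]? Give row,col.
11,0

L=12⇒gr=12>>2=3, th=12&3=0
[2]⇒row 3+8=11  col 0·2+0=0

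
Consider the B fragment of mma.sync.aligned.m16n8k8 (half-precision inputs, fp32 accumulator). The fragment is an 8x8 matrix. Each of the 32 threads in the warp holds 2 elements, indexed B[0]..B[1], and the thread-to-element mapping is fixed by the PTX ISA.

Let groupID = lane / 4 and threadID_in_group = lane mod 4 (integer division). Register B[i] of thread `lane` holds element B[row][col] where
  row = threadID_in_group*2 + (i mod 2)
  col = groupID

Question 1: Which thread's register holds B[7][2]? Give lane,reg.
11,1

c=2→G=2  r=7→T=3,p=1
L=2*4+3=11  i=1=1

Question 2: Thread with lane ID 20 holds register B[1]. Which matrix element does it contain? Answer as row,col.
lane 20: gr=5 (20/4), th=0 (20%4)
i=1: r=0*2+1=1, c=gr=5

1,5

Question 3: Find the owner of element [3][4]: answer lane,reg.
17,1

c=4→G=4  r=3→T=1,p=1
L=4*4+1=17  i=1=1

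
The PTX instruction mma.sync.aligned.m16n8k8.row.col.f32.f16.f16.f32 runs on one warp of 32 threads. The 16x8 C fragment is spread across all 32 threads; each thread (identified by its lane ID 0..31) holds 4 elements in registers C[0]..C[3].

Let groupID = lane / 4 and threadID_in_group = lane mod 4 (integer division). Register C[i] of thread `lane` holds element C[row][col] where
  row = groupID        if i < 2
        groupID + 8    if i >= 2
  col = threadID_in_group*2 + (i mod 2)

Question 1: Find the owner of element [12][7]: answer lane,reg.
r=12→G=4,rhi=1  c=7→T=3,p=1
L=4*4+3=19  i=1*2+1=3

19,3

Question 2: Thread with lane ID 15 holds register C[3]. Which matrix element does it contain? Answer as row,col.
11,7

15: g=3,t=3
[3] (3+8,3*2+1) = (11,7)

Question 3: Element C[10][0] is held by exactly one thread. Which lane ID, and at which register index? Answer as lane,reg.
8,2

r: 10->gid=2,r8=1  c: 0->tid=0,i&1=0
L=2*4+0=8  i=1*2+0=2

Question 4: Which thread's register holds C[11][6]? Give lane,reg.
15,2

r=11->g=3,rb=1  c=6->t=3,b0=0
L=3*4+3=15  i=1*2+0=2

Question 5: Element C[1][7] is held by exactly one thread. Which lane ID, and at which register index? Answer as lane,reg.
r=1→G=1,rhi=0  c=7→T=3,p=1
L=1*4+3=7  i=0*2+1=1

7,1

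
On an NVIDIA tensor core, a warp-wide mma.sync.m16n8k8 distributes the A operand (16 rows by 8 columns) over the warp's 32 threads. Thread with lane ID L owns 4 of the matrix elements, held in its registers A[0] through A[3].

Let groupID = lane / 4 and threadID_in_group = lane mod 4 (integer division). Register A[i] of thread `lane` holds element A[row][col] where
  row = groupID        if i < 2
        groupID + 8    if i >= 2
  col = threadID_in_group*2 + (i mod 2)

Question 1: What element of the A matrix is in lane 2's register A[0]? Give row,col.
0,4

L=2->gid=2>>2=0, tid=2&3=2
[0]->row 0+0=0  col 2·2+0=4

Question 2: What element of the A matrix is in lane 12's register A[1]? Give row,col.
3,1

lane 12: gr=3 (12/4), th=0 (12%4)
i=1: r=3+0=3, c=0*2+1=1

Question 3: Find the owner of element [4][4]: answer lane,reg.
r: 4->gid=4,r8=0  c: 4->tid=2,i&1=0
L=4*4+2=18  i=0*2+0=0

18,0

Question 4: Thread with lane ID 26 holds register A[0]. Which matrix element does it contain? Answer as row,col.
L=26->g=26>>2=6, t=26&3=2
[0]->row 6+0=6  col 2·2+0=4

6,4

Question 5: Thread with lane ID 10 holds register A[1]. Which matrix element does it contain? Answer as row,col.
2,5

lane 10: gid=2 (10/4), tid=2 (10%4)
i=1: r=2+0=2, c=2*2+1=5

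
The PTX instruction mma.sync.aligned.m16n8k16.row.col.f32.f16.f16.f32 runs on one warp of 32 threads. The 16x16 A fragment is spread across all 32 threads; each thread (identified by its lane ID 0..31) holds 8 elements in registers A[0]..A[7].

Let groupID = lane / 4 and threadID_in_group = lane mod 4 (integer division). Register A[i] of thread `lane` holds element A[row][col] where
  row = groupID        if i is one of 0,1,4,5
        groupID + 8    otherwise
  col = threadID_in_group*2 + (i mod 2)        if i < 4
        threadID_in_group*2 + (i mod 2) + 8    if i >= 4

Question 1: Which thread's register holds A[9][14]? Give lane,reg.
r=9->g=1,rb=1  c=14->cb=1,t=3,b0=0
L=1*4+3=7  i=1*4+1*2+0=6

7,6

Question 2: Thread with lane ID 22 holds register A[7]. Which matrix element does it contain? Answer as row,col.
lane 22: G=5 (22/4), T=2 (22%4)
i=7: r=5+8=13, c=2*2+1+8=13

13,13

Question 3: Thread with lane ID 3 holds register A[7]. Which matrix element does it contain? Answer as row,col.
8,15

lane 3→3/4=0, 3 mod 4=3
i=7  r:0+8→8  c:2·3+1+8→15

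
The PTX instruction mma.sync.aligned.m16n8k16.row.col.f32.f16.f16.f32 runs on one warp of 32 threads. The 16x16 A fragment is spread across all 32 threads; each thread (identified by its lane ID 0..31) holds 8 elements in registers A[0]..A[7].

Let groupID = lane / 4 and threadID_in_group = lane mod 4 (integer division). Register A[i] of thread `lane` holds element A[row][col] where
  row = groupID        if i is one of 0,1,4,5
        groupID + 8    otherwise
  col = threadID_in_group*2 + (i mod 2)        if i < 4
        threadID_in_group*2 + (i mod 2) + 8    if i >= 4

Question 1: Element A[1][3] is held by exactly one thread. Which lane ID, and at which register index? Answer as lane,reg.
r=1⇒gr=1,Rb=0  c=3⇒Cb=0,th=1,odd=1
L=1*4+1=5  i=0*4+0*2+1=1

5,1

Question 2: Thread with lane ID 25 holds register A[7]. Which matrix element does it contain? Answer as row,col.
14,11

lane 25: grp=6 (25/4), tig=1 (25%4)
i=7: r=6+8=14, c=1*2+1+8=11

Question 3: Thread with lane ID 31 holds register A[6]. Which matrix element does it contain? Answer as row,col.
15,14

L=31->gid=31>>2=7, tid=31&3=3
[6]->row 7+8=15  col 3·2+0+8=14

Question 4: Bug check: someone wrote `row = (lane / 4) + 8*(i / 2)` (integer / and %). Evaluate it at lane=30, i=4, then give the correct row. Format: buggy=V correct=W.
buggy=23 correct=7

`(lane / 4) + 8*(i / 2)`[30,4]⇒23
30: gr=7,th=2
[4] (7+0,2*2+0+8) = (7,12)
row: 23 vs 7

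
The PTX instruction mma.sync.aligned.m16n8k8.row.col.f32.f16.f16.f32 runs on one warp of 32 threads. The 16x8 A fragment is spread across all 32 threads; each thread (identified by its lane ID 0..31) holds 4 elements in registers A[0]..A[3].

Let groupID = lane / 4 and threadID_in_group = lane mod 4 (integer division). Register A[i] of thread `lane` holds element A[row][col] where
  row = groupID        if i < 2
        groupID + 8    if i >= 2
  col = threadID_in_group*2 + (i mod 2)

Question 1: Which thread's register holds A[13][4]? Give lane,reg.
22,2

r:13=>grp=5,rB=1  c:4=>tig=2,lo=0
L=5*4+2=22  i=1*2+0=2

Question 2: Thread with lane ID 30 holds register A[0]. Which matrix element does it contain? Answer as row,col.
7,4

lane 30: grp=7 (30/4), tig=2 (30%4)
i=0: r=7+0=7, c=2*2+0=4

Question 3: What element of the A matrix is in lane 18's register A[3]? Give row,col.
12,5

lane 18: gid=4 (18/4), tid=2 (18%4)
i=3: r=4+8=12, c=2*2+1=5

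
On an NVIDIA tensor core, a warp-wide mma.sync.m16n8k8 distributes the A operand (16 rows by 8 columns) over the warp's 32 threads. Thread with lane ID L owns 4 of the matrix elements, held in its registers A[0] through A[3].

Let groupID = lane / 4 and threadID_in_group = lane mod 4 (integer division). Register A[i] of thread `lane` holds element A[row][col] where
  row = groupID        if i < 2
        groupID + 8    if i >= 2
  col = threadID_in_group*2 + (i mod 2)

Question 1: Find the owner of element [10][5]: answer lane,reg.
r=10→G=2,rhi=1  c=5→T=2,p=1
L=2*4+2=10  i=1*2+1=3

10,3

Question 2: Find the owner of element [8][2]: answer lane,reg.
r: 8->gid=0,r8=1  c: 2->tid=1,i&1=0
L=0*4+1=1  i=1*2+0=2

1,2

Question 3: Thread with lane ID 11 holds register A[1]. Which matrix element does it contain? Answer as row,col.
lane 11=>11/4=2, 11 mod 4=3
i=1  r:2+0=>2  c:2·3+1=>7

2,7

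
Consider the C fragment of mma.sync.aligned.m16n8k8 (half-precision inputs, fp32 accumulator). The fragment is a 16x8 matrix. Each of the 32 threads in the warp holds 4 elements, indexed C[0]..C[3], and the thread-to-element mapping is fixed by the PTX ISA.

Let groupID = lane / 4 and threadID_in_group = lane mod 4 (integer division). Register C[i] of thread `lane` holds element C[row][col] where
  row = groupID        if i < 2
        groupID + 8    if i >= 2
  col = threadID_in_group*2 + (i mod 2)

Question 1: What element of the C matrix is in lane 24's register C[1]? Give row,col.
6,1

lane 24: grp=6 (24/4), tig=0 (24%4)
i=1: r=6+0=6, c=0*2+1=1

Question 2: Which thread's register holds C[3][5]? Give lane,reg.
14,1

r=3->g=3,rb=0  c=5->t=2,b0=1
L=3*4+2=14  i=0*2+1=1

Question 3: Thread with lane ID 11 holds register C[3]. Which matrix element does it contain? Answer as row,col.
11: gid=2,tid=3
[3] (2+8,3*2+1) = (10,7)

10,7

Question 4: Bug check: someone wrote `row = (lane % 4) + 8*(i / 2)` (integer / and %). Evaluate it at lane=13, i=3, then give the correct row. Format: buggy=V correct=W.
`(lane % 4) + 8*(i / 2)`[13,3]->9
lane 13->13/4=3, 13 mod 4=1
i=3  r:3+8->11  c:2·1+1->3
row: 9 vs 11

buggy=9 correct=11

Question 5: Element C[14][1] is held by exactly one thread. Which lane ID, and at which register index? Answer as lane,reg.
24,3

r: 14->gid=6,r8=1  c: 1->tid=0,i&1=1
L=6*4+0=24  i=1*2+1=3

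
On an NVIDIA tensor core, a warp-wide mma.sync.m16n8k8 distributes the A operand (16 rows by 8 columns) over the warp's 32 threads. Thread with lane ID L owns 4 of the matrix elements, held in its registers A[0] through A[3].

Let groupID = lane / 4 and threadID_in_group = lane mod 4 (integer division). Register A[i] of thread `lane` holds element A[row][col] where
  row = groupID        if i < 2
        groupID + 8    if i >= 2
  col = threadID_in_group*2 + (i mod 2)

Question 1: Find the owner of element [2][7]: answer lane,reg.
11,1

r=2->g=2,rb=0  c=7->t=3,b0=1
L=2*4+3=11  i=0*2+1=1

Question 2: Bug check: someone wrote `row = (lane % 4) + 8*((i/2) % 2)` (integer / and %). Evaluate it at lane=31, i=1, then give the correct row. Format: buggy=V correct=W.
`(lane % 4) + 8*((i/2) % 2)`[31,1]→3
lane 31→31/4=7, 31 mod 4=3
i=1  r:7+0→7  c:2·3+1→7
row: 3 vs 7

buggy=3 correct=7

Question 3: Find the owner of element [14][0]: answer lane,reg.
r:14=>grp=6,rB=1  c:0=>tig=0,lo=0
L=6*4+0=24  i=1*2+0=2

24,2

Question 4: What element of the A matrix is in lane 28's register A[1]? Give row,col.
7,1

lane 28: grp=7 (28/4), tig=0 (28%4)
i=1: r=7+0=7, c=0*2+1=1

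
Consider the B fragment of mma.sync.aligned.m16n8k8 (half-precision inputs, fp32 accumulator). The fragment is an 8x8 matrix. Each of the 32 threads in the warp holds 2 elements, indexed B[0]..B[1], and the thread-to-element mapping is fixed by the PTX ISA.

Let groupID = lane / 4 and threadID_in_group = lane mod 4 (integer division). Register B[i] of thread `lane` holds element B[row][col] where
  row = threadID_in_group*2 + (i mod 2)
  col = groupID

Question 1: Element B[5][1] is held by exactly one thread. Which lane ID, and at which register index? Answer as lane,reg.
c=1→G=1  r=5→T=2,p=1
L=1*4+2=6  i=1=1

6,1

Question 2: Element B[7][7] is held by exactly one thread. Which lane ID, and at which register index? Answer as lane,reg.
c:7=>grp=7  r:7=>tig=3,lo=1
L=7*4+3=31  i=1=1

31,1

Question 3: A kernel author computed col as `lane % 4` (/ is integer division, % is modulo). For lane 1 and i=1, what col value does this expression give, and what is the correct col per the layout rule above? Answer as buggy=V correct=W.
`lane % 4`[1,1]->1
1: gid=0,tid=1
[1] (1*2+1,0) = (3,0)
col: 1 vs 0

buggy=1 correct=0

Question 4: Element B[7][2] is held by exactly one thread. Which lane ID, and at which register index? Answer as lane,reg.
c=2->g=2  r=7->t=3,b0=1
L=2*4+3=11  i=1=1

11,1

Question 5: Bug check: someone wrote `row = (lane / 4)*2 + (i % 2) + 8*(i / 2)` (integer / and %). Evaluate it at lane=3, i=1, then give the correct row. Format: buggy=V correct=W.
buggy=1 correct=7

`(lane / 4)*2 + (i % 2) + 8*(i / 2)`[3,1]->1
3: g=0,t=3
[1] (3*2+1,0) = (7,0)
row: 1 vs 7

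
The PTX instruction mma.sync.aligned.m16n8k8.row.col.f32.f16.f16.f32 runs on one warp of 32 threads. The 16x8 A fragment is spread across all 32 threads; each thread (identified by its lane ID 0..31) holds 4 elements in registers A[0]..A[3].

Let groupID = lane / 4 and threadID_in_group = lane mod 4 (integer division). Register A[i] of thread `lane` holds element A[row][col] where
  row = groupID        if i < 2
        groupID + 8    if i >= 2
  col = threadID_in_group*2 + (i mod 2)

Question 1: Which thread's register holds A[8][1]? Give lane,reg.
0,3

r=8→G=0,rhi=1  c=1→T=0,p=1
L=0*4+0=0  i=1*2+1=3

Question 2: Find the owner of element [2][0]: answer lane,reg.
8,0

r=2→G=2,rhi=0  c=0→T=0,p=0
L=2*4+0=8  i=0*2+0=0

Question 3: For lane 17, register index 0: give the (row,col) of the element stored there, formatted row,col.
4,2

lane 17: gr=4 (17/4), th=1 (17%4)
i=0: r=4+0=4, c=1*2+0=2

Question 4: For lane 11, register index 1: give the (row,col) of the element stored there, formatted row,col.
2,7

11: G=2,T=3
[1] (2+0,3*2+1) = (2,7)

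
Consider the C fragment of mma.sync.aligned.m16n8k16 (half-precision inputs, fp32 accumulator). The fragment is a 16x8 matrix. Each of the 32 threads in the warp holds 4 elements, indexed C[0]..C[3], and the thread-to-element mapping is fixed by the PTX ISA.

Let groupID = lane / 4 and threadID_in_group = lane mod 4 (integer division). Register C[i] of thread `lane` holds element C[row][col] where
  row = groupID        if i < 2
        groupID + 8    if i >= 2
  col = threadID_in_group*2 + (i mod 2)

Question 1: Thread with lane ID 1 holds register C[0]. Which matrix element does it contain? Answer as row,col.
L=1->g=1>>2=0, t=1&3=1
[0]->row 0+0=0  col 1·2+0=2

0,2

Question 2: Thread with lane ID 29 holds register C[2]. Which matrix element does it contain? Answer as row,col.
lane 29: gr=7 (29/4), th=1 (29%4)
i=2: r=7+8=15, c=1*2+0=2

15,2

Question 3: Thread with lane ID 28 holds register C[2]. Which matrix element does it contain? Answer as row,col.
15,0

lane 28: g=7 (28/4), t=0 (28%4)
i=2: r=7+8=15, c=0*2+0=0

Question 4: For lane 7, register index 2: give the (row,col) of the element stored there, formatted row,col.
9,6

lane 7⇒7/4=1, 7 mod 4=3
i=2  r:1+8⇒9  c:2·3+0⇒6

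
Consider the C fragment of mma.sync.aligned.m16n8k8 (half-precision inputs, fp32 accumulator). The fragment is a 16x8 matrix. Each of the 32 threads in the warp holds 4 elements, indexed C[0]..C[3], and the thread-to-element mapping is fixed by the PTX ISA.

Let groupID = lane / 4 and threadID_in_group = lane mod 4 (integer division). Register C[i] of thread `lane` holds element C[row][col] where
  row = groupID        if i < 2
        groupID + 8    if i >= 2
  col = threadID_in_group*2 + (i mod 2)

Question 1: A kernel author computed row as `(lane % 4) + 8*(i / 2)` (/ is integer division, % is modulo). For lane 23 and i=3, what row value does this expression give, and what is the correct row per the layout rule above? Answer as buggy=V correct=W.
buggy=11 correct=13

`(lane % 4) + 8*(i / 2)`[23,3]⇒11
23: gr=5,th=3
[3] (5+8,3*2+1) = (13,7)
row: 11 vs 13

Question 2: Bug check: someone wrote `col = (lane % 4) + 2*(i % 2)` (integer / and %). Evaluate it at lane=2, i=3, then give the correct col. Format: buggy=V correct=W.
buggy=4 correct=5

`(lane % 4) + 2*(i % 2)`[2,3]→4
L=2→G=2>>2=0, T=2&3=2
[3]→row 0+8=8  col 2·2+1=5
col: 4 vs 5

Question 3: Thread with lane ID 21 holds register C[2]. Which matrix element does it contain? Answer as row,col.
13,2

lane 21⇒21/4=5, 21 mod 4=1
i=2  r:5+8⇒13  c:2·1+0⇒2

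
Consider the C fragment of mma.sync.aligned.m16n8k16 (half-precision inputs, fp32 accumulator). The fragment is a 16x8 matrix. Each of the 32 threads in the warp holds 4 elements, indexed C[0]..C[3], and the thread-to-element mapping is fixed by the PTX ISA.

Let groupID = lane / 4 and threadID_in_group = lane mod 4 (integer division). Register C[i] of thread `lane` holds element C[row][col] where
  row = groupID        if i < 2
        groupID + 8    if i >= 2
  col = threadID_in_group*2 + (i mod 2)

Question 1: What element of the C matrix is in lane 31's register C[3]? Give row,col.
15,7

L=31=>grp=31>>2=7, tig=31&3=3
[3]=>row 7+8=15  col 3·2+1=7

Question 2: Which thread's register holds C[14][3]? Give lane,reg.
r=14->g=6,rb=1  c=3->t=1,b0=1
L=6*4+1=25  i=1*2+1=3

25,3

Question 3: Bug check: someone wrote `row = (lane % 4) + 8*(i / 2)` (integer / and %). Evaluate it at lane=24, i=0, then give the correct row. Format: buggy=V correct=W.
`(lane % 4) + 8*(i / 2)`[24,0]→0
lane 24→24/4=6, 24 mod 4=0
i=0  r:6+0→6  c:2·0+0→0
row: 0 vs 6

buggy=0 correct=6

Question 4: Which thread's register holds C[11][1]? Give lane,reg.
r:11=>grp=3,rB=1  c:1=>tig=0,lo=1
L=3*4+0=12  i=1*2+1=3

12,3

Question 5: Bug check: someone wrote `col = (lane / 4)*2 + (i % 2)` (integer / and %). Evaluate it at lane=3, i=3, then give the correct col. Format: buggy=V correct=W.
`(lane / 4)*2 + (i % 2)`[3,3]→1
3: G=0,T=3
[3] (0+8,3*2+1) = (8,7)
col: 1 vs 7

buggy=1 correct=7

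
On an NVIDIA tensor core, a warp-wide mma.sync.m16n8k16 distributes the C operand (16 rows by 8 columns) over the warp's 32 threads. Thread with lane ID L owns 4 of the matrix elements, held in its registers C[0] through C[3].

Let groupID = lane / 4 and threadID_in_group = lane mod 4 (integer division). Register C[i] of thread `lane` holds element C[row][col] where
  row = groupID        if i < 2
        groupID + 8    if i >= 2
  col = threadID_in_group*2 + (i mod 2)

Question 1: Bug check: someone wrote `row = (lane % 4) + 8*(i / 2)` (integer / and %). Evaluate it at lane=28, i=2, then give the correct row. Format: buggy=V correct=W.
`(lane % 4) + 8*(i / 2)`[28,2]->8
L=28->g=28>>2=7, t=28&3=0
[2]->row 7+8=15  col 0·2+0=0
row: 8 vs 15

buggy=8 correct=15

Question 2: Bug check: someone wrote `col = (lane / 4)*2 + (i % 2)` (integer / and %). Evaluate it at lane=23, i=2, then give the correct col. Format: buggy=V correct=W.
`(lane / 4)*2 + (i % 2)`[23,2]->10
23: g=5,t=3
[2] (5+8,3*2+0) = (13,6)
col: 10 vs 6

buggy=10 correct=6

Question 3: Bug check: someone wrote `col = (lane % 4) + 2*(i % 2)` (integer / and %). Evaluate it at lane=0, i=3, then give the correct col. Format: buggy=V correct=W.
buggy=2 correct=1

`(lane % 4) + 2*(i % 2)`[0,3]=>2
lane 0: grp=0 (0/4), tig=0 (0%4)
i=3: r=0+8=8, c=0*2+1=1
col: 2 vs 1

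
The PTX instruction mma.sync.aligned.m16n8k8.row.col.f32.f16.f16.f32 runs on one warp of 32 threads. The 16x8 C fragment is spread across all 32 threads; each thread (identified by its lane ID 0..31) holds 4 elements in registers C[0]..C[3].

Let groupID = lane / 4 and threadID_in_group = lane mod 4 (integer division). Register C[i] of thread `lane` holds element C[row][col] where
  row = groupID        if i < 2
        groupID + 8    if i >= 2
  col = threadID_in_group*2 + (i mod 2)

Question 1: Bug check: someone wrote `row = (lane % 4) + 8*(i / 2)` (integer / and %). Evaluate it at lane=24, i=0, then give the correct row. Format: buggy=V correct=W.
`(lane % 4) + 8*(i / 2)`[24,0]=>0
24: grp=6,tig=0
[0] (6+0,0*2+0) = (6,0)
row: 0 vs 6

buggy=0 correct=6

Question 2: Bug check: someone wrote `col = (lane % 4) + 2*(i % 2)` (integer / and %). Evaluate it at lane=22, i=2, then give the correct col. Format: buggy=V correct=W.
`(lane % 4) + 2*(i % 2)`[22,2]→2
lane 22→22/4=5, 22 mod 4=2
i=2  r:5+8→13  c:2·2+0→4
col: 2 vs 4

buggy=2 correct=4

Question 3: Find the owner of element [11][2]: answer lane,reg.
13,2

r=11⇒gr=3,Rb=1  c=2⇒th=1,odd=0
L=3*4+1=13  i=1*2+0=2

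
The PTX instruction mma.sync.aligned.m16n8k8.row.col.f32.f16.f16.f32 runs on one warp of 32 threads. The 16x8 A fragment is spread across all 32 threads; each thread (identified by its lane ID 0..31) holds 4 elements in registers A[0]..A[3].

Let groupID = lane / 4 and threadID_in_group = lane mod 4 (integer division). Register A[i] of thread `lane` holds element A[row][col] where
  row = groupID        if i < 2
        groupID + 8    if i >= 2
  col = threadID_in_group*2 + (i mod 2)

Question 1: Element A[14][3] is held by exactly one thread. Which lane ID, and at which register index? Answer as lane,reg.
25,3

r=14→G=6,rhi=1  c=3→T=1,p=1
L=6*4+1=25  i=1*2+1=3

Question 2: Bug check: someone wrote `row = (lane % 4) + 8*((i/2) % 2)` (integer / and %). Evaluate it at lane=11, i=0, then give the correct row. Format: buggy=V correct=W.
`(lane % 4) + 8*((i/2) % 2)`[11,0]→3
L=11→G=11>>2=2, T=11&3=3
[0]→row 2+0=2  col 3·2+0=6
row: 3 vs 2

buggy=3 correct=2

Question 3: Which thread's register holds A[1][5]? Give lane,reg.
6,1

r=1→G=1,rhi=0  c=5→T=2,p=1
L=1*4+2=6  i=0*2+1=1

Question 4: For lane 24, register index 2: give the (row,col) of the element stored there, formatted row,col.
lane 24: g=6 (24/4), t=0 (24%4)
i=2: r=6+8=14, c=0*2+0=0

14,0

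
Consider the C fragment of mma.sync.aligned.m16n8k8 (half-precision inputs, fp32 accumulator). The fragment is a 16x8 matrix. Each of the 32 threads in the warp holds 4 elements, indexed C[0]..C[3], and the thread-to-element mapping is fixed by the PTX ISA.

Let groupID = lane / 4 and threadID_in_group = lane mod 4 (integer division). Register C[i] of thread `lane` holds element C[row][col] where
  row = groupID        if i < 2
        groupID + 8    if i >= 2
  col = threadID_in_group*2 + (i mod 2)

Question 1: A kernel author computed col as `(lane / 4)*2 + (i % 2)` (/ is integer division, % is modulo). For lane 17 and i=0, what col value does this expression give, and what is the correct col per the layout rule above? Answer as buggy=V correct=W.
buggy=8 correct=2

`(lane / 4)*2 + (i % 2)`[17,0]=>8
lane 17=>17/4=4, 17 mod 4=1
i=0  r:4+0=>4  c:2·1+0=>2
col: 8 vs 2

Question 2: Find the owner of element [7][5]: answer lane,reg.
r:7=>grp=7,rB=0  c:5=>tig=2,lo=1
L=7*4+2=30  i=0*2+1=1

30,1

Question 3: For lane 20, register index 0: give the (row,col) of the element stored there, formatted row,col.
20: grp=5,tig=0
[0] (5+0,0*2+0) = (5,0)

5,0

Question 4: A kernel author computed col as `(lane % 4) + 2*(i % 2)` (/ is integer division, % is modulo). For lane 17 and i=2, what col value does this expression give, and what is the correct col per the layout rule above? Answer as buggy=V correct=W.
`(lane % 4) + 2*(i % 2)`[17,2]->1
lane 17: gid=4 (17/4), tid=1 (17%4)
i=2: r=4+8=12, c=1*2+0=2
col: 1 vs 2

buggy=1 correct=2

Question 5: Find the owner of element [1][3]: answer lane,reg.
5,1

r: 1->gid=1,r8=0  c: 3->tid=1,i&1=1
L=1*4+1=5  i=0*2+1=1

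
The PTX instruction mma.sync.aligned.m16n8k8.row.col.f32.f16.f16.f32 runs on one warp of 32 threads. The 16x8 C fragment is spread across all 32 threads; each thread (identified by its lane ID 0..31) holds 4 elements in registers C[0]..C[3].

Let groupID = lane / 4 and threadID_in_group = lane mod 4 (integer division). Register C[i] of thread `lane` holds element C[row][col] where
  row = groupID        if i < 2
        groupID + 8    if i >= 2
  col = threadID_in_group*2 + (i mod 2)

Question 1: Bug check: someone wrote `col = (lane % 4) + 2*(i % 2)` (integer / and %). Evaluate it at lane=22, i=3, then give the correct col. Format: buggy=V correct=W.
buggy=4 correct=5

`(lane % 4) + 2*(i % 2)`[22,3]->4
L=22->gid=22>>2=5, tid=22&3=2
[3]->row 5+8=13  col 2·2+1=5
col: 4 vs 5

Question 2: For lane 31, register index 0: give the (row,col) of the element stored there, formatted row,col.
lane 31->31/4=7, 31 mod 4=3
i=0  r:7+0->7  c:2·3+0->6

7,6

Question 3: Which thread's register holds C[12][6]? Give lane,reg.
r:12=>grp=4,rB=1  c:6=>tig=3,lo=0
L=4*4+3=19  i=1*2+0=2

19,2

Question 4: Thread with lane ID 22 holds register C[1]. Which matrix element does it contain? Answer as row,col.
5,5

22: g=5,t=2
[1] (5+0,2*2+1) = (5,5)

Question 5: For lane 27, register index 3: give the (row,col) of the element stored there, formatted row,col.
lane 27: grp=6 (27/4), tig=3 (27%4)
i=3: r=6+8=14, c=3*2+1=7

14,7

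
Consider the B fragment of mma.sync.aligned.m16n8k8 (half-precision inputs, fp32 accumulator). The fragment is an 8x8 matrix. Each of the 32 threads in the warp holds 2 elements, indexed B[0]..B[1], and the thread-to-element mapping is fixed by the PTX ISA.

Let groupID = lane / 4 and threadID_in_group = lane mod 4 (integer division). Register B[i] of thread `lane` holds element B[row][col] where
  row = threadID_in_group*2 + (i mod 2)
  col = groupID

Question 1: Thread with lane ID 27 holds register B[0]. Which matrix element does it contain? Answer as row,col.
lane 27: g=6 (27/4), t=3 (27%4)
i=0: r=3*2+0=6, c=g=6

6,6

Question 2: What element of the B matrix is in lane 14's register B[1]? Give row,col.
14: g=3,t=2
[1] (2*2+1,3) = (5,3)

5,3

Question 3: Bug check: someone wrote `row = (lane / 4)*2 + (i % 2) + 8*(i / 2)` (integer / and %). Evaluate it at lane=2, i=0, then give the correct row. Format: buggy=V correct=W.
buggy=0 correct=4

`(lane / 4)*2 + (i % 2) + 8*(i / 2)`[2,0]->0
2: g=0,t=2
[0] (2*2+0,0) = (4,0)
row: 0 vs 4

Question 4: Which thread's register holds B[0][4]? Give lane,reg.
c=4->g=4  r=0->t=0,b0=0
L=4*4+0=16  i=0=0

16,0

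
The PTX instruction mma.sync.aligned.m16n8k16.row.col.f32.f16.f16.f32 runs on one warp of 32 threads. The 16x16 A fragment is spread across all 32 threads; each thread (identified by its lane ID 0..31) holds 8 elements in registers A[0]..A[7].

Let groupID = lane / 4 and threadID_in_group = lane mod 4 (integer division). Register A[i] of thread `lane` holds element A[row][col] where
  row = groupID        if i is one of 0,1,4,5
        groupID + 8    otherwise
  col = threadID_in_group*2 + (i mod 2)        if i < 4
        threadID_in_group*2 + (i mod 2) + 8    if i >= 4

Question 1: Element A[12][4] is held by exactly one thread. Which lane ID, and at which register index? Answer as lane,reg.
18,2

r=12⇒gr=4,Rb=1  c=4⇒Cb=0,th=2,odd=0
L=4*4+2=18  i=0*4+1*2+0=2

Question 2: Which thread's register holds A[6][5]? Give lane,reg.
r=6->g=6,rb=0  c=5->cb=0,t=2,b0=1
L=6*4+2=26  i=0*4+0*2+1=1

26,1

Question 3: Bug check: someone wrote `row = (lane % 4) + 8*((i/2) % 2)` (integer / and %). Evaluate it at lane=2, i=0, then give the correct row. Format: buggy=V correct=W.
buggy=2 correct=0

`(lane % 4) + 8*((i/2) % 2)`[2,0]=>2
lane 2=>2/4=0, 2 mod 4=2
i=0  r:0+0=>0  c:2·2+0+0=>4
row: 2 vs 0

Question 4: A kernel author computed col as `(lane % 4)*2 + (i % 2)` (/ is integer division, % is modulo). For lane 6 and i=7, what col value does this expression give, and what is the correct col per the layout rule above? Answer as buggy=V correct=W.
buggy=5 correct=13

`(lane % 4)*2 + (i % 2)`[6,7]->5
lane 6: g=1 (6/4), t=2 (6%4)
i=7: r=1+8=9, c=2*2+1+8=13
col: 5 vs 13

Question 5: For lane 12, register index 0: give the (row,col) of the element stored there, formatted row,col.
L=12->gid=12>>2=3, tid=12&3=0
[0]->row 3+0=3  col 0·2+0+0=0

3,0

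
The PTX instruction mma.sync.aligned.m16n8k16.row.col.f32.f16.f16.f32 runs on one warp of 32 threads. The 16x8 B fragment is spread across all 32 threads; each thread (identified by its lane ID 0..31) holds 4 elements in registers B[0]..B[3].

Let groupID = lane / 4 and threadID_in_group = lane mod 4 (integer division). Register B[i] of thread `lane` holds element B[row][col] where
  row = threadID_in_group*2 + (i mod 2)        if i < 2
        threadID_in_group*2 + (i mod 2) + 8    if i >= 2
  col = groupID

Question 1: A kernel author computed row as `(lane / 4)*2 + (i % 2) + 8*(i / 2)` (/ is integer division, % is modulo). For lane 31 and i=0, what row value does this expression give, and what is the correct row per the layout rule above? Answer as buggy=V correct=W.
buggy=14 correct=6

`(lane / 4)*2 + (i % 2) + 8*(i / 2)`[31,0]⇒14
lane 31⇒31/4=7, 31 mod 4=3
i=0  r:2·3+0+0⇒6  c:7
row: 14 vs 6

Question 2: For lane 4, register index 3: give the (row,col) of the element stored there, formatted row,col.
9,1

lane 4->4/4=1, 4 mod 4=0
i=3  r:2·0+1+8->9  c:1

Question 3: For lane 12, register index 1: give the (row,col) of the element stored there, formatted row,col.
lane 12->12/4=3, 12 mod 4=0
i=1  r:2·0+1+0->1  c:3

1,3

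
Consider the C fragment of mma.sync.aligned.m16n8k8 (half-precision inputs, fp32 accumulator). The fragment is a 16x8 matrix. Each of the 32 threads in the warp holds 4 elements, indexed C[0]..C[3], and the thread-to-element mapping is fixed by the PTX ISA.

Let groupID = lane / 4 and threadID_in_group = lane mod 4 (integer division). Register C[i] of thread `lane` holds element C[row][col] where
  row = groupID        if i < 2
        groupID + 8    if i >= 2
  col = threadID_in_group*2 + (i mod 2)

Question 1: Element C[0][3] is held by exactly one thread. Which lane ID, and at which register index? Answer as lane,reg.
r=0->g=0,rb=0  c=3->t=1,b0=1
L=0*4+1=1  i=0*2+1=1

1,1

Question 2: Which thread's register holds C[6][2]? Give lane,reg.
25,0

r=6⇒gr=6,Rb=0  c=2⇒th=1,odd=0
L=6*4+1=25  i=0*2+0=0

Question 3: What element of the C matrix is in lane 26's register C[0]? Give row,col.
6,4

L=26->gid=26>>2=6, tid=26&3=2
[0]->row 6+0=6  col 2·2+0=4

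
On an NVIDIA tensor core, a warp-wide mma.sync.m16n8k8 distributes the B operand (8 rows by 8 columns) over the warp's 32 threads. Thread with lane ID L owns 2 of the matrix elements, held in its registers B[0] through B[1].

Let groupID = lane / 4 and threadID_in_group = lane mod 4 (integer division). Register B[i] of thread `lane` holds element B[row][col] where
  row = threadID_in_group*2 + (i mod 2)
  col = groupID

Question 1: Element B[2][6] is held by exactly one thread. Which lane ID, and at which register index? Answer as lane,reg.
c=6⇒gr=6  r=2⇒th=1,odd=0
L=6*4+1=25  i=0=0

25,0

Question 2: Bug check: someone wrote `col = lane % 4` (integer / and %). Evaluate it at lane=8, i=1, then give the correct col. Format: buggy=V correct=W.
buggy=0 correct=2

`lane % 4`[8,1]⇒0
lane 8: gr=2 (8/4), th=0 (8%4)
i=1: r=0*2+1=1, c=gr=2
col: 0 vs 2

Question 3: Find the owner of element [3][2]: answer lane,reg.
9,1

c=2⇒gr=2  r=3⇒th=1,odd=1
L=2*4+1=9  i=1=1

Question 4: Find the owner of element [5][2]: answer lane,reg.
c:2=>grp=2  r:5=>tig=2,lo=1
L=2*4+2=10  i=1=1

10,1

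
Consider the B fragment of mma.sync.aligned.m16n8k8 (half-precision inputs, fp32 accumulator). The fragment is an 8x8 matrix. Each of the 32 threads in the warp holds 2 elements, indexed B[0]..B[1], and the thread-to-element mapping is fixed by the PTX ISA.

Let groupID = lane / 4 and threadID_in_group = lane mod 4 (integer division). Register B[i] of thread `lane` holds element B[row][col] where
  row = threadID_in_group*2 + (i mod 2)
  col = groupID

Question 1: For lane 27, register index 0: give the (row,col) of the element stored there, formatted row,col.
6,6

lane 27: gid=6 (27/4), tid=3 (27%4)
i=0: r=3*2+0=6, c=gid=6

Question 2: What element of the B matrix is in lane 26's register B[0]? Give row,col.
4,6

26: g=6,t=2
[0] (2*2+0,6) = (4,6)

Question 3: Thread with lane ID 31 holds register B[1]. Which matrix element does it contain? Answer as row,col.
7,7

L=31→G=31>>2=7, T=31&3=3
[1]→row 3·2+1=7  col G=7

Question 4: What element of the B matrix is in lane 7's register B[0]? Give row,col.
lane 7: gid=1 (7/4), tid=3 (7%4)
i=0: r=3*2+0=6, c=gid=1

6,1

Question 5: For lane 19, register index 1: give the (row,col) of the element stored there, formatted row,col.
L=19=>grp=19>>2=4, tig=19&3=3
[1]=>row 3·2+1=7  col grp=4

7,4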